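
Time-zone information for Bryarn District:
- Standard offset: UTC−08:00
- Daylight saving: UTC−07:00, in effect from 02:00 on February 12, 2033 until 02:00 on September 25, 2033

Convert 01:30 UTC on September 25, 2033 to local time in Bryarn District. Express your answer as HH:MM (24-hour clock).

At the standard offset (UTC−08:00), 01:30 UTC − 8h = 17:30 Bryarn District standard time (rolling into the previous day, 24 September 2033).
The standard-time date in Bryarn District, September 24, 2033, lies within the daylight-saving period (12 February – 25 September), so Bryarn District is on daylight time, UTC−07:00.
01:30 UTC − 7h = 18:30 local (rolling into the previous day, 24 September 2033).

18:30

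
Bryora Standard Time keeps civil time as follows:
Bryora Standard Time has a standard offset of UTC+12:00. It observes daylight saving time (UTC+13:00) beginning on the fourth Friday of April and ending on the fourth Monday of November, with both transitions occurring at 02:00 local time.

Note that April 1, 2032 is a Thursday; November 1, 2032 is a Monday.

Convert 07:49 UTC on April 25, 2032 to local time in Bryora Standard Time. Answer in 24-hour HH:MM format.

20:49

1 April 2032 is a Thursday, so the first Friday is April 2 and the fourth is April 23.
1 November 2032 is a Monday, so the first Monday is November 1 and the fourth is November 22.
At the standard offset (UTC+12:00), 07:49 UTC + 12h = 19:49 Bryora Standard Time standard time.
Daylight saving runs 23 April – 22 November; the standard-time date in Bryora Standard Time, April 25, 2032, is inside that window, so Bryora Standard Time is at UTC+13:00.
07:49 UTC + 13h = 20:49 local.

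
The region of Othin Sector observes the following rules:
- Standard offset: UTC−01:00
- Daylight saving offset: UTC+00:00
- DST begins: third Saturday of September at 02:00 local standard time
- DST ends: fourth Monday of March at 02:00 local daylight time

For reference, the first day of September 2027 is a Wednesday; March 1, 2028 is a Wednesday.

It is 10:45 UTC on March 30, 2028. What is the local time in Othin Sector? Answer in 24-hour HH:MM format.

09:45

1 September 2027 is a Wednesday, so the first Saturday is September 4 and the third is September 18.
1 March 2028 is a Wednesday, so the first Monday is March 6 and the fourth is March 27.
At the standard offset (UTC−01:00), 10:45 UTC − 1h = 09:45 Othin Sector standard time.
The standard-time date in Othin Sector, March 30, 2028, does not fall between 18 September 2027 and 27 March 2028, so daylight saving is not in effect and Othin Sector is at UTC−01:00.
10:45 UTC − 1h = 09:45 local.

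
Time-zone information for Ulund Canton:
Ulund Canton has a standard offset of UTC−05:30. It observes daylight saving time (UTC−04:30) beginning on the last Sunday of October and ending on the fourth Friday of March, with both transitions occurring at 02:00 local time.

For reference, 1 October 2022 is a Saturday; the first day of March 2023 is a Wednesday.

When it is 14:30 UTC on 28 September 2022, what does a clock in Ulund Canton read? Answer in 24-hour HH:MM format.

1 October 2022 is a Saturday, so Sundays fall on 2, 9, 16, 23, 30; the last is October 30.
1 March 2023 is a Wednesday, so the first Friday is March 3 and the fourth is March 24.
At the standard offset (UTC−05:30), 14:30 UTC − 5h30m = 09:00 Ulund Canton standard time.
The standard-time date in Ulund Canton, 28 September 2022, does not fall between 30 October 2022 and 24 March 2023, so daylight saving is not in effect and Ulund Canton is at UTC−05:30.
14:30 UTC − 5h30m = 09:00 local.

09:00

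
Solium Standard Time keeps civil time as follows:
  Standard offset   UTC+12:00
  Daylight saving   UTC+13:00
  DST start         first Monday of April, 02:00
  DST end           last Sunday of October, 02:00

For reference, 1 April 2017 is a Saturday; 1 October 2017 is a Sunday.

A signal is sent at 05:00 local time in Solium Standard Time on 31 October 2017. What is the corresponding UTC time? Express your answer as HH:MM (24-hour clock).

17:00

1 April 2017 is a Saturday, so the first Monday is April 3.
1 October 2017 is a Sunday, so Sundays fall on 1, 8, 15, 22, 29; the last is October 29.
31 October 2017 does not fall between 3 April and 29 October, so daylight saving is not in effect and Solium Standard Time is at UTC+12:00.
05:00 local − 12h = 17:00 UTC (rolling into the previous day, 30 October 2017).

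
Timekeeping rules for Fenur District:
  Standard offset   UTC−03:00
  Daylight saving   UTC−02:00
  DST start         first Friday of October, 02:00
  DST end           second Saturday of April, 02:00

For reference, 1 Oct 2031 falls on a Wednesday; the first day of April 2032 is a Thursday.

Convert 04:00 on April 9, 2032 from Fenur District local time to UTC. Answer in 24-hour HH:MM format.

06:00

1 October 2031 is a Wednesday, so the first Friday is October 3.
1 April 2032 is a Thursday, so the first Saturday is April 3 and the second is April 10.
April 9, 2032 falls between 3 October 2031 and 10 April 2032, so daylight saving is in effect and Fenur District is at UTC−02:00.
04:00 local + 2h = 06:00 UTC.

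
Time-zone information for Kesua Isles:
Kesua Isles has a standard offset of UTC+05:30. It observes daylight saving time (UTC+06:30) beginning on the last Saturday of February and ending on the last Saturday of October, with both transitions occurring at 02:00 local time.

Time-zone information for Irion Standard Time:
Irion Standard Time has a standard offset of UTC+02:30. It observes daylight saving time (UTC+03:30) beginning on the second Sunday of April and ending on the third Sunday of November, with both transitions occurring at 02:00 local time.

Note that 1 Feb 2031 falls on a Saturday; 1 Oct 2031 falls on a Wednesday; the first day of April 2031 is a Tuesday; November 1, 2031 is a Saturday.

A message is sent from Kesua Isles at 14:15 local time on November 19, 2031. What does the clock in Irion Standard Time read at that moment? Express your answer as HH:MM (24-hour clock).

1 February 2031 is a Saturday, so Saturdays fall on 1, 8, 15, 22; the last is February 22.
1 October 2031 is a Wednesday, so Saturdays fall on 4, 11, 18, 25; the last is October 25.
November 19, 2031 is outside the daylight-saving period (22 February – 25 October), so Kesua Isles is on standard time, UTC+05:30.
14:15 Kesua Isles − 5h30m = 08:45 UTC.
1 April 2031 is a Tuesday, so the first Sunday is April 6 and the second is April 13.
1 November 2031 is a Saturday, so the first Sunday is November 2 and the third is November 16.
At the standard offset (UTC+02:30), 08:45 UTC + 2h30m = 11:15 Irion Standard Time standard time.
The standard-time date in Irion Standard Time, November 19, 2031, is outside the daylight-saving period (13 April – 16 November), so Irion Standard Time is on standard time, UTC+02:30.
08:45 UTC + 2h30m = 11:15 Irion Standard Time.

11:15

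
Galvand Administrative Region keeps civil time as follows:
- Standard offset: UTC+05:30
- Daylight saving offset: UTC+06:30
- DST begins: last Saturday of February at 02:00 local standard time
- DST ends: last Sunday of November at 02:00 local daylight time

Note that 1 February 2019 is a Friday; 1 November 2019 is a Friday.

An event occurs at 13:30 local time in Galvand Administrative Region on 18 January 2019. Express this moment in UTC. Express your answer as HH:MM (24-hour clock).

1 February 2019 is a Friday, so Saturdays fall on 2, 9, 16, 23; the last is February 23.
1 November 2019 is a Friday, so Sundays fall on 3, 10, 17, 24; the last is November 24.
18 January 2019 does not fall between 23 February and 24 November, so daylight saving is not in effect and Galvand Administrative Region is at UTC+05:30.
13:30 local − 5h30m = 08:00 UTC.

08:00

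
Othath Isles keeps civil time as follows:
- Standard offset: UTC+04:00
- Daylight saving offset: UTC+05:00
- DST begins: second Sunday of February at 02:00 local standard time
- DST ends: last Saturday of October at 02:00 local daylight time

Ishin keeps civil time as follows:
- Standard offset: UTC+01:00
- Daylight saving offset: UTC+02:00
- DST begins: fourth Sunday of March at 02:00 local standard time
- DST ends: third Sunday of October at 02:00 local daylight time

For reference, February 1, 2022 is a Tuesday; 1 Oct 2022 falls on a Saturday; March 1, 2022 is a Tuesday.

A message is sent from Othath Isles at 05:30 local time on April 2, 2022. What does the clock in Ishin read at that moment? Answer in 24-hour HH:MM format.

02:30

1 February 2022 is a Tuesday, so the first Sunday is February 6 and the second is February 13.
1 October 2022 is a Saturday, so Saturdays fall on 1, 8, 15, 22, 29; the last is October 29.
April 2, 2022 lies within the daylight-saving period (13 February – 29 October), so Othath Isles is on daylight time, UTC+05:00.
05:30 Othath Isles − 5h = 00:30 UTC.
1 March 2022 is a Tuesday, so the first Sunday is March 6 and the fourth is March 27.
1 October 2022 is a Saturday, so the first Sunday is October 2 and the third is October 16.
At the standard offset (UTC+01:00), 00:30 UTC + 1h = 01:30 Ishin standard time.
The standard-time date in Ishin, April 2, 2022, lies within the daylight-saving period (27 March – 16 October), so Ishin is on daylight time, UTC+02:00.
00:30 UTC + 2h = 02:30 Ishin.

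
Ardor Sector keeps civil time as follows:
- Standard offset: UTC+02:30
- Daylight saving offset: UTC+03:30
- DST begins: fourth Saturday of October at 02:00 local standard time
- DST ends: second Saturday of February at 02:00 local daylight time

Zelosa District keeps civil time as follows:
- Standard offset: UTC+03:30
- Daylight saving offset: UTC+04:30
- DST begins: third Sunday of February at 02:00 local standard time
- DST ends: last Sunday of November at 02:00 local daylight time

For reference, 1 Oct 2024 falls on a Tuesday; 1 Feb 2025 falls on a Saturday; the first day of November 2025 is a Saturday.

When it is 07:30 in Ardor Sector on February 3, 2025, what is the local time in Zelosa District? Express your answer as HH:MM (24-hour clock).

1 October 2024 is a Tuesday, so the first Saturday is October 5 and the fourth is October 26.
1 February 2025 is a Saturday, so the first Saturday is February 1 and the second is February 8.
Daylight saving runs 26 October 2024 – 8 February 2025; February 3, 2025 is inside that window, so Ardor Sector is at UTC+03:30.
07:30 Ardor Sector − 3h30m = 04:00 UTC.
1 February 2025 is a Saturday, so the first Sunday is February 2 and the third is February 16.
1 November 2025 is a Saturday, so Sundays fall on 2, 9, 16, 23, 30; the last is November 30.
At the standard offset (UTC+03:30), 04:00 UTC + 3h30m = 07:30 Zelosa District standard time.
Daylight saving runs 16 February – 30 November; the standard-time date in Zelosa District, February 3, 2025, is outside that window, so Zelosa District is on standard time at UTC+03:30.
04:00 UTC + 3h30m = 07:30 Zelosa District.

07:30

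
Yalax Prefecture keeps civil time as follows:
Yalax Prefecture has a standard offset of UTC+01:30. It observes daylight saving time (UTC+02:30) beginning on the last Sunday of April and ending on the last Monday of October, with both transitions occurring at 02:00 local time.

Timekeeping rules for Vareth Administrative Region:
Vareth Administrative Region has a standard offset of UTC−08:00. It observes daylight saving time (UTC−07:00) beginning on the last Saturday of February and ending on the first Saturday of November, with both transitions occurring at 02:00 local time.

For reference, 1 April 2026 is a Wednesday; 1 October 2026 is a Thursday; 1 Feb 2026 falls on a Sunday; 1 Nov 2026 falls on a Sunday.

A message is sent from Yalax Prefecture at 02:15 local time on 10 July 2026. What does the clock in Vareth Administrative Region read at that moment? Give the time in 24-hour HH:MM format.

16:45

1 April 2026 is a Wednesday, so Sundays fall on 5, 12, 19, 26; the last is April 26.
1 October 2026 is a Thursday, so Mondays fall on 5, 12, 19, 26; the last is October 26.
Daylight saving runs 26 April – 26 October; 10 July 2026 is inside that window, so Yalax Prefecture is at UTC+02:30.
02:15 Yalax Prefecture − 2h30m = 23:45 UTC (rolling into the previous day, 9 July 2026).
1 February 2026 is a Sunday, so Saturdays fall on 7, 14, 21, 28; the last is February 28.
1 November 2026 is a Sunday, so the first Saturday is November 7.
At the standard offset (UTC−08:00), 23:45 UTC − 8h = 15:45 Vareth Administrative Region standard time.
Daylight saving runs 28 February – 7 November; the standard-time date in Vareth Administrative Region, 9 July 2026, is inside that window, so Vareth Administrative Region is at UTC−07:00.
23:45 UTC − 7h = 16:45 Vareth Administrative Region.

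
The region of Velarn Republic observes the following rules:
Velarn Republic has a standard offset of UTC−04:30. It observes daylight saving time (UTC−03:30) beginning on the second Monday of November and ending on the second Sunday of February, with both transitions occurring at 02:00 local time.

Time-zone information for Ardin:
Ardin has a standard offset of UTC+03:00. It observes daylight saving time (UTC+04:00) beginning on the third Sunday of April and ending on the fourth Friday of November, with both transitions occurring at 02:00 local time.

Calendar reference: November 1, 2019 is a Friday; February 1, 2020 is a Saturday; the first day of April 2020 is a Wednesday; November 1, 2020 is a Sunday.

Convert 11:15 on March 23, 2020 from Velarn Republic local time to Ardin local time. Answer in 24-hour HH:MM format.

18:45

1 November 2019 is a Friday, so the first Monday is November 4 and the second is November 11.
1 February 2020 is a Saturday, so the first Sunday is February 2 and the second is February 9.
March 23, 2020 is outside the daylight-saving period (11 November 2019 – 9 February 2020), so Velarn Republic is on standard time, UTC−04:30.
11:15 Velarn Republic + 4h30m = 15:45 UTC.
1 April 2020 is a Wednesday, so the first Sunday is April 5 and the third is April 19.
1 November 2020 is a Sunday, so the first Friday is November 6 and the fourth is November 27.
At the standard offset (UTC+03:00), 15:45 UTC + 3h = 18:45 Ardin standard time.
The standard-time date in Ardin, March 23, 2020, is outside the daylight-saving period (19 April – 27 November), so Ardin is on standard time, UTC+03:00.
15:45 UTC + 3h = 18:45 Ardin.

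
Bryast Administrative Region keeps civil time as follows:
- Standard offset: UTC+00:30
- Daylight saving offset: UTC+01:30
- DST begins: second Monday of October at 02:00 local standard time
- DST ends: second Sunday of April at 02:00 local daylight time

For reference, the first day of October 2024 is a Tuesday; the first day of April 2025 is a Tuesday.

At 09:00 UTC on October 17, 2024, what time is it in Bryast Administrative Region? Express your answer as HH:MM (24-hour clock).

10:30

1 October 2024 is a Tuesday, so the first Monday is October 7 and the second is October 14.
1 April 2025 is a Tuesday, so the first Sunday is April 6 and the second is April 13.
At the standard offset (UTC+00:30), 09:00 UTC + 0h30m = 09:30 Bryast Administrative Region standard time.
The standard-time date in Bryast Administrative Region, October 17, 2024, lies within the daylight-saving period (14 October 2024 – 13 April 2025), so Bryast Administrative Region is on daylight time, UTC+01:30.
09:00 UTC + 1h30m = 10:30 local.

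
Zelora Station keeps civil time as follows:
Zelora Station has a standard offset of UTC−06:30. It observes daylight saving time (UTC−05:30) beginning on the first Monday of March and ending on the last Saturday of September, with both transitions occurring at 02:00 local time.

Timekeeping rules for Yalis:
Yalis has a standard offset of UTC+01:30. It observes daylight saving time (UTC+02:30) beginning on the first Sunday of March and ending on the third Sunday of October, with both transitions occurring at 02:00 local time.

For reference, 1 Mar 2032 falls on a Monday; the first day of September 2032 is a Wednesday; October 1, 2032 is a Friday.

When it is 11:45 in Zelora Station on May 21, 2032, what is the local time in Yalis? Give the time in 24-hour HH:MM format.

19:45

1 March 2032 is a Monday, so the first Monday is March 1.
1 September 2032 is a Wednesday, so Saturdays fall on 4, 11, 18, 25; the last is September 25.
Daylight saving runs 1 March – 25 September; May 21, 2032 is inside that window, so Zelora Station is at UTC−05:30.
11:45 Zelora Station + 5h30m = 17:15 UTC.
1 March 2032 is a Monday, so the first Sunday is March 7.
1 October 2032 is a Friday, so the first Sunday is October 3 and the third is October 17.
At the standard offset (UTC+01:30), 17:15 UTC + 1h30m = 18:45 Yalis standard time.
The standard-time date in Yalis, May 21, 2032, lies within the daylight-saving period (7 March – 17 October), so Yalis is on daylight time, UTC+02:30.
17:15 UTC + 2h30m = 19:45 Yalis.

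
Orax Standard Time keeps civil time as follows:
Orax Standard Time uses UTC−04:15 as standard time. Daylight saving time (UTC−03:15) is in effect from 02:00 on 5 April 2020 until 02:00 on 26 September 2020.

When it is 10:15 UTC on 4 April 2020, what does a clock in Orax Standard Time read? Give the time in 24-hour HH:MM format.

At the standard offset (UTC−04:15), 10:15 UTC − 4h15m = 06:00 Orax Standard Time standard time.
The standard-time date in Orax Standard Time, 4 April 2020, is outside the daylight-saving period (5 April – 26 September), so Orax Standard Time is on standard time, UTC−04:15.
10:15 UTC − 4h15m = 06:00 local.

06:00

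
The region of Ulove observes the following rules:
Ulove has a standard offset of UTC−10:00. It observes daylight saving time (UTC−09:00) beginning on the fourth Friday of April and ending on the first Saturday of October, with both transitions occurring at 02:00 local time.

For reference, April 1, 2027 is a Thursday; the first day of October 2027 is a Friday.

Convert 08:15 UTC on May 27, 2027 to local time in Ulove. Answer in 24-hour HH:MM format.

1 April 2027 is a Thursday, so the first Friday is April 2 and the fourth is April 23.
1 October 2027 is a Friday, so the first Saturday is October 2.
At the standard offset (UTC−10:00), 08:15 UTC − 10h = 22:15 Ulove standard time (rolling into the previous day, 26 May 2027).
Daylight saving runs 23 April – 2 October; the standard-time date in Ulove, May 26, 2027, is inside that window, so Ulove is at UTC−09:00.
08:15 UTC − 9h = 23:15 local (rolling into the previous day, 26 May 2027).

23:15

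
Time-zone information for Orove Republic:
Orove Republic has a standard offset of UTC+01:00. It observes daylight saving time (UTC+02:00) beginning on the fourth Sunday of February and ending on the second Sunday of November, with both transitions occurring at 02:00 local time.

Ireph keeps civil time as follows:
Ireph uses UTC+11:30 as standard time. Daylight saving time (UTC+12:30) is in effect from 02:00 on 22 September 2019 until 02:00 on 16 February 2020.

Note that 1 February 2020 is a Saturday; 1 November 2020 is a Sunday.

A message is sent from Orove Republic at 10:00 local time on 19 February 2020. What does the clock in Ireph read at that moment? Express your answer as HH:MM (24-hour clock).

20:30

1 February 2020 is a Saturday, so the first Sunday is February 2 and the fourth is February 23.
1 November 2020 is a Sunday, so the first Sunday is November 1 and the second is November 8.
Daylight saving runs 23 February – 8 November; 19 February 2020 is outside that window, so Orove Republic is on standard time at UTC+01:00.
10:00 Orove Republic − 1h = 09:00 UTC.
At the standard offset (UTC+11:30), 09:00 UTC + 11h30m = 20:30 Ireph standard time.
The standard-time date in Ireph, 19 February 2020, does not fall between 22 September 2019 and 16 February 2020, so daylight saving is not in effect and Ireph is at UTC+11:30.
09:00 UTC + 11h30m = 20:30 Ireph.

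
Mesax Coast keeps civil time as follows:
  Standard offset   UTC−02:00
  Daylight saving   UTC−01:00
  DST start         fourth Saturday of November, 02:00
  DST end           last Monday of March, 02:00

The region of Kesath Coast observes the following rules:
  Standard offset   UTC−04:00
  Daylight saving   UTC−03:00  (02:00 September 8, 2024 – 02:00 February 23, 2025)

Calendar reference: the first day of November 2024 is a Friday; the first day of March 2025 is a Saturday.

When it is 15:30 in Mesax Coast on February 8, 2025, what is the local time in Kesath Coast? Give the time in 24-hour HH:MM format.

13:30

1 November 2024 is a Friday, so the first Saturday is November 2 and the fourth is November 23.
1 March 2025 is a Saturday, so Mondays fall on 3, 10, 17, 24, 31; the last is March 31.
February 8, 2025 falls between 23 November 2024 and 31 March 2025, so daylight saving is in effect and Mesax Coast is at UTC−01:00.
15:30 Mesax Coast + 1h = 16:30 UTC.
At the standard offset (UTC−04:00), 16:30 UTC − 4h = 12:30 Kesath Coast standard time.
Daylight saving runs 8 September 2024 – 23 February 2025; the standard-time date in Kesath Coast, February 8, 2025, is inside that window, so Kesath Coast is at UTC−03:00.
16:30 UTC − 3h = 13:30 Kesath Coast.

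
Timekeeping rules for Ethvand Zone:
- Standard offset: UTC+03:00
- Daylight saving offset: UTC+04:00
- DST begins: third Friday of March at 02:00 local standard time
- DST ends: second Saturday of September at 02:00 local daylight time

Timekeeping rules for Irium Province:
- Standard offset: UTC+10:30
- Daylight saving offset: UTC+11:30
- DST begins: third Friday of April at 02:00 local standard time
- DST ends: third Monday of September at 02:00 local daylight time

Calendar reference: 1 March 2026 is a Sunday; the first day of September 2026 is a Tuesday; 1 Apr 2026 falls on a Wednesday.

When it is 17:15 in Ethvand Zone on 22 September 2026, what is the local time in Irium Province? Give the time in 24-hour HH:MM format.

00:45

1 March 2026 is a Sunday, so the first Friday is March 6 and the third is March 20.
1 September 2026 is a Tuesday, so the first Saturday is September 5 and the second is September 12.
Daylight saving runs 20 March – 12 September; 22 September 2026 is outside that window, so Ethvand Zone is on standard time at UTC+03:00.
17:15 Ethvand Zone − 3h = 14:15 UTC.
1 April 2026 is a Wednesday, so the first Friday is April 3 and the third is April 17.
1 September 2026 is a Tuesday, so the first Monday is September 7 and the third is September 21.
At the standard offset (UTC+10:30), 14:15 UTC + 10h30m = 00:45 Irium Province standard time (rolling into the next day, 23 September 2026).
Daylight saving runs 17 April – 21 September; the standard-time date in Irium Province, 23 September 2026, is outside that window, so Irium Province is on standard time at UTC+10:30.
14:15 UTC + 10h30m = 00:45 Irium Province (rolling into the next day, 23 September 2026).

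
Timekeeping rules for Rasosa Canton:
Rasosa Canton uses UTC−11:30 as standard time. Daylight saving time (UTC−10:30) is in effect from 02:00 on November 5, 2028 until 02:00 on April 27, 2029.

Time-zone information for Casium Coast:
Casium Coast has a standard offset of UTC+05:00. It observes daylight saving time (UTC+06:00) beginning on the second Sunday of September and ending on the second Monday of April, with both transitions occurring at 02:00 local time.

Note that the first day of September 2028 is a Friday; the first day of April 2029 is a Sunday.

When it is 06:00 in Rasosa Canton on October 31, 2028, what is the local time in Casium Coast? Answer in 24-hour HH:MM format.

October 31, 2028 does not fall between 5 November 2028 and 27 April 2029, so daylight saving is not in effect and Rasosa Canton is at UTC−11:30.
06:00 Rasosa Canton + 11h30m = 17:30 UTC.
1 September 2028 is a Friday, so the first Sunday is September 3 and the second is September 10.
1 April 2029 is a Sunday, so the first Monday is April 2 and the second is April 9.
At the standard offset (UTC+05:00), 17:30 UTC + 5h = 22:30 Casium Coast standard time.
Daylight saving runs 10 September 2028 – 9 April 2029; the standard-time date in Casium Coast, October 31, 2028, is inside that window, so Casium Coast is at UTC+06:00.
17:30 UTC + 6h = 23:30 Casium Coast.

23:30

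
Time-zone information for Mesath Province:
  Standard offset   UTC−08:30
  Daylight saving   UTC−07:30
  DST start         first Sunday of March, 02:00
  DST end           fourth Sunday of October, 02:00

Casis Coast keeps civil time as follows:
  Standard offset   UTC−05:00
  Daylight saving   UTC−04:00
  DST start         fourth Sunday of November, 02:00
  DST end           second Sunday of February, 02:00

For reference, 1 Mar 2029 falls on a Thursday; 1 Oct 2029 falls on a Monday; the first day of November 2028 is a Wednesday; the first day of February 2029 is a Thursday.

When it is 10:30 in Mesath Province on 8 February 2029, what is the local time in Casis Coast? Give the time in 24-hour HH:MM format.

15:00

1 March 2029 is a Thursday, so the first Sunday is March 4.
1 October 2029 is a Monday, so the first Sunday is October 7 and the fourth is October 28.
8 February 2029 does not fall between 4 March and 28 October, so daylight saving is not in effect and Mesath Province is at UTC−08:30.
10:30 Mesath Province + 8h30m = 19:00 UTC.
1 November 2028 is a Wednesday, so the first Sunday is November 5 and the fourth is November 26.
1 February 2029 is a Thursday, so the first Sunday is February 4 and the second is February 11.
At the standard offset (UTC−05:00), 19:00 UTC − 5h = 14:00 Casis Coast standard time.
The standard-time date in Casis Coast, 8 February 2029, lies within the daylight-saving period (26 November 2028 – 11 February 2029), so Casis Coast is on daylight time, UTC−04:00.
19:00 UTC − 4h = 15:00 Casis Coast.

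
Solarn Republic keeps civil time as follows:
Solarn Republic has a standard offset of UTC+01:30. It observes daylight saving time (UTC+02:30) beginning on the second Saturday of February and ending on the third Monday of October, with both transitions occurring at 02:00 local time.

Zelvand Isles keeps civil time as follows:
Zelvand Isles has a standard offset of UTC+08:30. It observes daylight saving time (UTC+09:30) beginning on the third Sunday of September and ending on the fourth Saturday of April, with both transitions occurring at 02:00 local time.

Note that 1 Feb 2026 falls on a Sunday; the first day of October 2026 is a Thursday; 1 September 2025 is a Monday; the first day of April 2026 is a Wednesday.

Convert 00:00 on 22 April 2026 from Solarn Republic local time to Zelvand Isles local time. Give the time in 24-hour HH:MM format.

1 February 2026 is a Sunday, so the first Saturday is February 7 and the second is February 14.
1 October 2026 is a Thursday, so the first Monday is October 5 and the third is October 19.
22 April 2026 lies within the daylight-saving period (14 February – 19 October), so Solarn Republic is on daylight time, UTC+02:30.
00:00 Solarn Republic − 2h30m = 21:30 UTC (rolling into the previous day, 21 April 2026).
1 September 2025 is a Monday, so the first Sunday is September 7 and the third is September 21.
1 April 2026 is a Wednesday, so the first Saturday is April 4 and the fourth is April 25.
At the standard offset (UTC+08:30), 21:30 UTC + 8h30m = 06:00 Zelvand Isles standard time (rolling into the next day, 22 April 2026).
Daylight saving runs 21 September 2025 – 25 April 2026; the standard-time date in Zelvand Isles, 22 April 2026, is inside that window, so Zelvand Isles is at UTC+09:30.
21:30 UTC + 9h30m = 07:00 Zelvand Isles (rolling into the next day, 22 April 2026).

07:00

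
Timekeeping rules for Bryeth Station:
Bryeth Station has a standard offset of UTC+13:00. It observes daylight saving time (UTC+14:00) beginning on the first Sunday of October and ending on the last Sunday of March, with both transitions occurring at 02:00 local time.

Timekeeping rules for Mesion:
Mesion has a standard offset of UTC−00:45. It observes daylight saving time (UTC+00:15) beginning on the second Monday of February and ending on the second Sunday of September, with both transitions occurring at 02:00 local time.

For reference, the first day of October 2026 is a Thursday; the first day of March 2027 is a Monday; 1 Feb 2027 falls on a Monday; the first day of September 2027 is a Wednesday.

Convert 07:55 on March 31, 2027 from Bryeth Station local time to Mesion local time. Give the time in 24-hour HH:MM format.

1 October 2026 is a Thursday, so the first Sunday is October 4.
1 March 2027 is a Monday, so Sundays fall on 7, 14, 21, 28; the last is March 28.
March 31, 2027 does not fall between 4 October 2026 and 28 March 2027, so daylight saving is not in effect and Bryeth Station is at UTC+13:00.
07:55 Bryeth Station − 13h = 18:55 UTC (rolling into the previous day, 30 March 2027).
1 February 2027 is a Monday, so the first Monday is February 1 and the second is February 8.
1 September 2027 is a Wednesday, so the first Sunday is September 5 and the second is September 12.
At the standard offset (UTC−00:45), 18:55 UTC − 0h45m = 18:10 Mesion standard time.
The standard-time date in Mesion, March 30, 2027, falls between 8 February and 12 September, so daylight saving is in effect and Mesion is at UTC+00:15.
18:55 UTC + 0h15m = 19:10 Mesion.

19:10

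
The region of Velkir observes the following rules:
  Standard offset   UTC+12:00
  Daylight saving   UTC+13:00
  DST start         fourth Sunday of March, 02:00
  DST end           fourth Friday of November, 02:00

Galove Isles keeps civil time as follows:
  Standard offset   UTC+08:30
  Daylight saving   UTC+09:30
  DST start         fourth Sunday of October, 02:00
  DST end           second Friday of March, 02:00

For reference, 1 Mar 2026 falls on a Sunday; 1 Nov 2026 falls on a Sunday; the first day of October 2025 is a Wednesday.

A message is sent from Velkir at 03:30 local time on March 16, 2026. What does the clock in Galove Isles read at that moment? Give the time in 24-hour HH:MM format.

00:00

1 March 2026 is a Sunday, so the first Sunday is March 1 and the fourth is March 22.
1 November 2026 is a Sunday, so the first Friday is November 6 and the fourth is November 27.
March 16, 2026 is outside the daylight-saving period (22 March – 27 November), so Velkir is on standard time, UTC+12:00.
03:30 Velkir − 12h = 15:30 UTC (rolling into the previous day, 15 March 2026).
1 October 2025 is a Wednesday, so the first Sunday is October 5 and the fourth is October 26.
1 March 2026 is a Sunday, so the first Friday is March 6 and the second is March 13.
At the standard offset (UTC+08:30), 15:30 UTC + 8h30m = 00:00 Galove Isles standard time (rolling into the next day, 16 March 2026).
Daylight saving runs 26 October 2025 – 13 March 2026; the standard-time date in Galove Isles, March 16, 2026, is outside that window, so Galove Isles is on standard time at UTC+08:30.
15:30 UTC + 8h30m = 00:00 Galove Isles (rolling into the next day, 16 March 2026).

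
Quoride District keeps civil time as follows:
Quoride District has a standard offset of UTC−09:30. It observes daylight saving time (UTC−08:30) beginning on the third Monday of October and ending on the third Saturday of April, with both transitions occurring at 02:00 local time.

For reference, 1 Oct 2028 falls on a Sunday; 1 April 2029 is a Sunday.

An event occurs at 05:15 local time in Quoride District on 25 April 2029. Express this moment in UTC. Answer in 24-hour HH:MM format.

14:45

1 October 2028 is a Sunday, so the first Monday is October 2 and the third is October 16.
1 April 2029 is a Sunday, so the first Saturday is April 7 and the third is April 21.
25 April 2029 does not fall between 16 October 2028 and 21 April 2029, so daylight saving is not in effect and Quoride District is at UTC−09:30.
05:15 local + 9h30m = 14:45 UTC.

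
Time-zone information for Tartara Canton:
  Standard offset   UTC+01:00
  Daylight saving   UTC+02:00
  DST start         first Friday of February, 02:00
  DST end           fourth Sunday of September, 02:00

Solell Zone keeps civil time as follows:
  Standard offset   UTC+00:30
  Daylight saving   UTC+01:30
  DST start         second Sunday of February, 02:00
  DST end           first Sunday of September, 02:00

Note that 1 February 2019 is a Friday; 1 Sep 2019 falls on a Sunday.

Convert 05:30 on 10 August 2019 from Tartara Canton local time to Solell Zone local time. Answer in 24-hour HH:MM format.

05:00

1 February 2019 is a Friday, so the first Friday is February 1.
1 September 2019 is a Sunday, so the first Sunday is September 1 and the fourth is September 22.
10 August 2019 falls between 1 February and 22 September, so daylight saving is in effect and Tartara Canton is at UTC+02:00.
05:30 Tartara Canton − 2h = 03:30 UTC.
1 February 2019 is a Friday, so the first Sunday is February 3 and the second is February 10.
1 September 2019 is a Sunday, so the first Sunday is September 1.
At the standard offset (UTC+00:30), 03:30 UTC + 0h30m = 04:00 Solell Zone standard time.
The standard-time date in Solell Zone, 10 August 2019, falls between 10 February and 1 September, so daylight saving is in effect and Solell Zone is at UTC+01:30.
03:30 UTC + 1h30m = 05:00 Solell Zone.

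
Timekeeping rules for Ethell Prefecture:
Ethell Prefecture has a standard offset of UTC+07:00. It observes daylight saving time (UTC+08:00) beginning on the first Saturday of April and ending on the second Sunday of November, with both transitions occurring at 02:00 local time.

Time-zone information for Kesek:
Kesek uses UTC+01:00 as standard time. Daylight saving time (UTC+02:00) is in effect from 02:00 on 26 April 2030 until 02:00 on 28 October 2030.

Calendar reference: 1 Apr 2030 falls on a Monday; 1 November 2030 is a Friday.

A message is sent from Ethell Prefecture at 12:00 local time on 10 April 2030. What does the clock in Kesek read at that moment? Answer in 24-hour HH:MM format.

05:00

1 April 2030 is a Monday, so the first Saturday is April 6.
1 November 2030 is a Friday, so the first Sunday is November 3 and the second is November 10.
10 April 2030 lies within the daylight-saving period (6 April – 10 November), so Ethell Prefecture is on daylight time, UTC+08:00.
12:00 Ethell Prefecture − 8h = 04:00 UTC.
At the standard offset (UTC+01:00), 04:00 UTC + 1h = 05:00 Kesek standard time.
The standard-time date in Kesek, 10 April 2030, does not fall between 26 April and 28 October, so daylight saving is not in effect and Kesek is at UTC+01:00.
04:00 UTC + 1h = 05:00 Kesek.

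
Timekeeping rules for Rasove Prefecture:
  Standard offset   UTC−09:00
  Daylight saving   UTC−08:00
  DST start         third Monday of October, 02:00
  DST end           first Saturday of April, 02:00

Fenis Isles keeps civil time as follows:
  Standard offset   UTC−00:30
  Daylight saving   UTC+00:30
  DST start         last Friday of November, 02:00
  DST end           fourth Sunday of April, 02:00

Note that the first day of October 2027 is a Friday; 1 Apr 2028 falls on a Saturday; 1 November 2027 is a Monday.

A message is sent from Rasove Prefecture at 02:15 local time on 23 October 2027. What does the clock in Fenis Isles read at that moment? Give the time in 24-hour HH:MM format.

1 October 2027 is a Friday, so the first Monday is October 4 and the third is October 18.
1 April 2028 is a Saturday, so the first Saturday is April 1.
Daylight saving runs 18 October 2027 – 1 April 2028; 23 October 2027 is inside that window, so Rasove Prefecture is at UTC−08:00.
02:15 Rasove Prefecture + 8h = 10:15 UTC.
1 November 2027 is a Monday, so Fridays fall on 5, 12, 19, 26; the last is November 26.
1 April 2028 is a Saturday, so the first Sunday is April 2 and the fourth is April 23.
At the standard offset (UTC−00:30), 10:15 UTC − 0h30m = 09:45 Fenis Isles standard time.
The standard-time date in Fenis Isles, 23 October 2027, is outside the daylight-saving period (26 November 2027 – 23 April 2028), so Fenis Isles is on standard time, UTC−00:30.
10:15 UTC − 0h30m = 09:45 Fenis Isles.

09:45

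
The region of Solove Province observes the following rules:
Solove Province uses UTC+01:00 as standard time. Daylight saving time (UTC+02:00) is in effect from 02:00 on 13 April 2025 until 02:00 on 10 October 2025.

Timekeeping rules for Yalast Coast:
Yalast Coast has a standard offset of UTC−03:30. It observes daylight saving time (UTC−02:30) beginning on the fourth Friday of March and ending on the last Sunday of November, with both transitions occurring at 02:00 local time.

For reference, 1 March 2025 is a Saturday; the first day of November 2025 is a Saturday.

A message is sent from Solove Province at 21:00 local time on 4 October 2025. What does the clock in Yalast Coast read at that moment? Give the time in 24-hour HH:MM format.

Daylight saving runs 13 April – 10 October; 4 October 2025 is inside that window, so Solove Province is at UTC+02:00.
21:00 Solove Province − 2h = 19:00 UTC.
1 March 2025 is a Saturday, so the first Friday is March 7 and the fourth is March 28.
1 November 2025 is a Saturday, so Sundays fall on 2, 9, 16, 23, 30; the last is November 30.
At the standard offset (UTC−03:30), 19:00 UTC − 3h30m = 15:30 Yalast Coast standard time.
Daylight saving runs 28 March – 30 November; the standard-time date in Yalast Coast, 4 October 2025, is inside that window, so Yalast Coast is at UTC−02:30.
19:00 UTC − 2h30m = 16:30 Yalast Coast.

16:30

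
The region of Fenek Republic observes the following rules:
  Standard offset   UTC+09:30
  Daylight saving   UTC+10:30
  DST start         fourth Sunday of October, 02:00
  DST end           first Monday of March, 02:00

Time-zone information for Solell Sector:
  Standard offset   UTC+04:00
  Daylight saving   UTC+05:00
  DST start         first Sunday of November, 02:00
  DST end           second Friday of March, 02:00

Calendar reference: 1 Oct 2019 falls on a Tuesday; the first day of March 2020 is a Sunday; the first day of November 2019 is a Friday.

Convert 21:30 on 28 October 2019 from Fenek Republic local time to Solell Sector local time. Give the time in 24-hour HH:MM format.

15:00

1 October 2019 is a Tuesday, so the first Sunday is October 6 and the fourth is October 27.
1 March 2020 is a Sunday, so the first Monday is March 2.
28 October 2019 lies within the daylight-saving period (27 October 2019 – 2 March 2020), so Fenek Republic is on daylight time, UTC+10:30.
21:30 Fenek Republic − 10h30m = 11:00 UTC.
1 November 2019 is a Friday, so the first Sunday is November 3.
1 March 2020 is a Sunday, so the first Friday is March 6 and the second is March 13.
At the standard offset (UTC+04:00), 11:00 UTC + 4h = 15:00 Solell Sector standard time.
The standard-time date in Solell Sector, 28 October 2019, is outside the daylight-saving period (3 November 2019 – 13 March 2020), so Solell Sector is on standard time, UTC+04:00.
11:00 UTC + 4h = 15:00 Solell Sector.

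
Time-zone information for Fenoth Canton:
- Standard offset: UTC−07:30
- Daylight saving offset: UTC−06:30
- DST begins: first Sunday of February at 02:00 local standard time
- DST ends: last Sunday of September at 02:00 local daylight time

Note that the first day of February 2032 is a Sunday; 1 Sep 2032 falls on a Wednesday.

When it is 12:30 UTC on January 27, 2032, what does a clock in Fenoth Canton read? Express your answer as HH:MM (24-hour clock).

05:00

1 February 2032 is a Sunday, so the first Sunday is February 1.
1 September 2032 is a Wednesday, so Sundays fall on 5, 12, 19, 26; the last is September 26.
At the standard offset (UTC−07:30), 12:30 UTC − 7h30m = 05:00 Fenoth Canton standard time.
The standard-time date in Fenoth Canton, January 27, 2032, does not fall between 1 February and 26 September, so daylight saving is not in effect and Fenoth Canton is at UTC−07:30.
12:30 UTC − 7h30m = 05:00 local.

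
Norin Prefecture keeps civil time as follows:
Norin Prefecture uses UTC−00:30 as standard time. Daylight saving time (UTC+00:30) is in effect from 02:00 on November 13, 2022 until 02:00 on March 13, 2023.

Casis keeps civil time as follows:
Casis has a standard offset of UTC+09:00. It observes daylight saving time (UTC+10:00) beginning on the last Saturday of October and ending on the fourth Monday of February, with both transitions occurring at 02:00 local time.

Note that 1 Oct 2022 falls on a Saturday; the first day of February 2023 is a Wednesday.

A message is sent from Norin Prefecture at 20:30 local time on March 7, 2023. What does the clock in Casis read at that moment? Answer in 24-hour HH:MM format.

05:00

March 7, 2023 falls between 13 November 2022 and 13 March 2023, so daylight saving is in effect and Norin Prefecture is at UTC+00:30.
20:30 Norin Prefecture − 0h30m = 20:00 UTC.
1 October 2022 is a Saturday, so Saturdays fall on 1, 8, 15, 22, 29; the last is October 29.
1 February 2023 is a Wednesday, so the first Monday is February 6 and the fourth is February 27.
At the standard offset (UTC+09:00), 20:00 UTC + 9h = 05:00 Casis standard time (rolling into the next day, 8 March 2023).
The standard-time date in Casis, March 8, 2023, does not fall between 29 October 2022 and 27 February 2023, so daylight saving is not in effect and Casis is at UTC+09:00.
20:00 UTC + 9h = 05:00 Casis (rolling into the next day, 8 March 2023).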